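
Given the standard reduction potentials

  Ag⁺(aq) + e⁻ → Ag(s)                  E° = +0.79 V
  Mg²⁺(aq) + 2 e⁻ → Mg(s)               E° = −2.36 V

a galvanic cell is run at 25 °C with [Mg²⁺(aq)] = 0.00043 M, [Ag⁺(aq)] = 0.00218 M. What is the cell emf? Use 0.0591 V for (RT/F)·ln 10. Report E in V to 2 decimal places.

The Ag⁺/Ag couple has the more positive E°, so it is the cathode; Mg²⁺/Mg is the anode.
E°cell = E°cat − E°an = +0.79 − (−2.36) = +3.15 V; n = 2.
For the overall reaction 2 Ag⁺(aq) + Mg(s) → 2 Ag(s) + Mg²⁺(aq), Q = [Mg²⁺(aq)] / [Ag⁺(aq)]^2 = 90.5, giving log Q = 1.957.
Applying E = E° − (RT ln10/nF)·log Q gives +3.15 − (0.0591/2)(1.957) = +3.09 V.

+3.09 V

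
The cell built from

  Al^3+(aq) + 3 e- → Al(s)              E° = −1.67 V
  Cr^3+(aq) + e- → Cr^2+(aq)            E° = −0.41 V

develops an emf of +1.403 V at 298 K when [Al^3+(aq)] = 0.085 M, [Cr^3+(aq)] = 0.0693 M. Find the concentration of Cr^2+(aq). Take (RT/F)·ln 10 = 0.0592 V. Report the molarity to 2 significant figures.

0.00061 M

The Cr³⁺/Cr²⁺ couple has the larger reduction potential, so it is the cathode: E°cell = −0.41 − (−1.67) = +1.26 V and n = 3.
From the Nernst equation, log Q = n(E° − E)/0.0592 = 3·(+1.26 − (+1.403))/0.0592 = −7.247.
The balanced reaction is 3 Cr^3+(aq) + Al(s) → 3 Cr^2+(aq) + Al^3+(aq), so Q = ([Cr^2+(aq)]^3·[Al^3+(aq)]) / [Cr^3+(aq)]^3.
Isolating [Cr^2+(aq)] in Q = 10^{−7.247} yields log [Cr^2+(aq)] = −3.218, i.e. 0.00061 M.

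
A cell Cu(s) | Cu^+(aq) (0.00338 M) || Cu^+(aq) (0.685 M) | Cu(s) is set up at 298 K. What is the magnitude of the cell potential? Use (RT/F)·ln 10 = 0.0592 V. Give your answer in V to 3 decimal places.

0.137 V

For a concentration cell E°cell = 0, since both electrodes use the same couple.
The compartment with the higher Cu^+(aq) concentration (0.685 M) acts as the cathode; ions are reduced there and produced at the dilute (0.00338 M) anode.
With n = 1, Ecell = −(0.0592/1)·log([dilute]/[conc]) = −(0.0592/1)·log(0.00338/0.685) = +0.137 V.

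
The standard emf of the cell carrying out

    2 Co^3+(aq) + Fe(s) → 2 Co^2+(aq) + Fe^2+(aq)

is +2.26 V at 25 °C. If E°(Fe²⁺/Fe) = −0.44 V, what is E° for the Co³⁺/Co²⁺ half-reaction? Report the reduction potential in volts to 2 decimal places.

+1.82 V

In the reaction as written the Co³⁺/Co²⁺ couple is reduced (cathode) and Fe²⁺/Fe is oxidized (anode), so E°cell = E°(Co³⁺/Co²⁺) − E°(Fe²⁺/Fe).
E°(Co³⁺/Co²⁺) = E°cell + E°(anode) = +2.26 + (−0.44) = +1.82 V.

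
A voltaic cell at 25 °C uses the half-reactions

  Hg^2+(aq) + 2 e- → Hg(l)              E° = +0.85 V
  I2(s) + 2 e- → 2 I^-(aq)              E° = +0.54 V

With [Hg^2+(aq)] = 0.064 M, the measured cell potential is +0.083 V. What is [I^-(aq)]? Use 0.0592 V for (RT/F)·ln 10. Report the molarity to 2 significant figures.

0.00058 M

The Hg²⁺/Hg couple has the larger reduction potential, so it is the cathode: E°cell = +0.85 − (+0.54) = +0.31 V and n = 2.
From the Nernst equation, log Q = n(E° − E)/0.0592 = 2·(+0.31 − (+0.083))/0.0592 = 7.669.
For Hg^2+(aq) + 2 I^-(aq) → Hg(l) + I2(s), the reaction quotient is Q = 1 / ([Hg^2+(aq)]·[I^-(aq)]^2).
Substituting the known concentrations and solving, log [I^-(aq)] = −3.238 and [I^-(aq)] = 0.00058 M.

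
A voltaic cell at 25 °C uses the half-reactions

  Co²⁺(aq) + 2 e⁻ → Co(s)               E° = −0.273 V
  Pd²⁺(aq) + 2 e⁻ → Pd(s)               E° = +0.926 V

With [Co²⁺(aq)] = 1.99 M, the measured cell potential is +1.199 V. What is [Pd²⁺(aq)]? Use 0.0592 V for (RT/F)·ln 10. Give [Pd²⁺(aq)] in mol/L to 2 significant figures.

With Pd²⁺/Pd at the cathode and Co²⁺/Co at the anode, E°cell = +0.926 − (−0.273) = +1.199 V (n = 2).
Since E = E° − (0.0592/n)·log Q, log Q = n(E° − E)/0.0592 = 0.000.
Balancing electrons gives Pd²⁺(aq) + Co(s) → Pd(s) + Co²⁺(aq); thus Q = [Co²⁺(aq)] / [Pd²⁺(aq)].
Substituting the known concentrations and solving, log [Pd²⁺(aq)] = 0.299 and [Pd²⁺(aq)] = 2.0 M.

2.0 M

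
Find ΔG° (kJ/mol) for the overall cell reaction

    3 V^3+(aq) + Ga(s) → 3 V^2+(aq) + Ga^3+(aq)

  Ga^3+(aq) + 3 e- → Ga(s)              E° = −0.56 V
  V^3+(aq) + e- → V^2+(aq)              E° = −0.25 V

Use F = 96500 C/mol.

In the reaction as written V^3+(aq) is reduced, so the V³⁺/V²⁺ couple is the cathode and Ga³⁺/Ga is the anode.
E°cell = −0.25 − (−0.56) = +0.31 V; balancing electrons gives n = 3.
ΔG° = −nFE°cell = −(3)(96500)(+0.31) J/mol = −89.7 kJ/mol.

−89.7 kJ/mol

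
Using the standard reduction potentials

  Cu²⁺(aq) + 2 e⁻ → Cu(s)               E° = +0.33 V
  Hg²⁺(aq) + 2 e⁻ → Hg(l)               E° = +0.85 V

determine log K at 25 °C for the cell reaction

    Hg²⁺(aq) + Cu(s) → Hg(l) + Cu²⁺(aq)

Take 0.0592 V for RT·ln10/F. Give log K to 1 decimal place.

log K = 17.6

The Hg²⁺/Hg couple is reduced (cathode); E°cell = +0.85 − (+0.33) = +0.52 V with n = 2.
At equilibrium E = 0, so log K = nE°cell / 0.0592 = (2)(+0.52) / 0.0592 = 17.6.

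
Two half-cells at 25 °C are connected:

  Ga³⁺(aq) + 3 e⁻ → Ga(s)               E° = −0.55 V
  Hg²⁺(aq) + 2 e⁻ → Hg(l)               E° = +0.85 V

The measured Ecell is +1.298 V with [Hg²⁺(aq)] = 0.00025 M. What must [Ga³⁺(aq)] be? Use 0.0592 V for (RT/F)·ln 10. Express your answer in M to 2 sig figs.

0.58 M

With Hg²⁺/Hg at the cathode and Ga³⁺/Ga at the anode, E°cell = +0.85 − (−0.55) = +1.40 V (n = 6).
From the Nernst equation, log Q = n(E° − E)/0.0592 = 6·(+1.40 − (+1.298))/0.0592 = 10.338.
Balancing electrons gives 3 Hg²⁺(aq) + 2 Ga(s) → 3 Hg(l) + 2 Ga³⁺(aq); thus Q = [Ga³⁺(aq)]^2 / [Hg²⁺(aq)]^3.
Substituting the known concentrations and solving, log [Ga³⁺(aq)] = −0.234 and [Ga³⁺(aq)] = 0.58 M.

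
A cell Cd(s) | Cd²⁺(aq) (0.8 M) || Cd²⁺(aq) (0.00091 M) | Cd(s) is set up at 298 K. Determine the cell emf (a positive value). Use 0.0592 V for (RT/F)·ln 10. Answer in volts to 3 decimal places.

For a concentration cell E°cell = 0, since both electrodes use the same couple.
The compartment with the higher Cd²⁺(aq) concentration (0.8 M) acts as the cathode; ions are reduced there and produced at the dilute (0.00091 M) anode.
With n = 2, Ecell = −(0.0592/2)·log([dilute]/[conc]) = −(0.0592/2)·log(0.00091/0.8) = +0.087 V.

0.087 V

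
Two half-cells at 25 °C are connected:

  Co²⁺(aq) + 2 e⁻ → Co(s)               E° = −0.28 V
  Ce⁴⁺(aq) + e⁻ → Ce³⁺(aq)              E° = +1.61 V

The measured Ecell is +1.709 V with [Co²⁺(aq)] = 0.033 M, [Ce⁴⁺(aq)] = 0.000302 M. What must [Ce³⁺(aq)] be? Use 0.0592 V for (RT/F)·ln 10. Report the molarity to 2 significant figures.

1.9 M

The Ce⁴⁺/Ce³⁺ couple has the larger reduction potential, so it is the cathode: E°cell = +1.61 − (−0.28) = +1.89 V and n = 2.
Rearranging E = E° − (0.0592/n)·log Q gives log Q = 2(+1.89 − (+1.709))/0.0592 = 6.115.
The balanced reaction is 2 Ce⁴⁺(aq) + Co(s) → 2 Ce³⁺(aq) + Co²⁺(aq), so Q = ([Ce³⁺(aq)]^2·[Co²⁺(aq)]) / [Ce⁴⁺(aq)]^2.
Solving for the unknown gives log [Ce³⁺(aq)] = 0.278, so [Ce³⁺(aq)] ≈ 1.9 M.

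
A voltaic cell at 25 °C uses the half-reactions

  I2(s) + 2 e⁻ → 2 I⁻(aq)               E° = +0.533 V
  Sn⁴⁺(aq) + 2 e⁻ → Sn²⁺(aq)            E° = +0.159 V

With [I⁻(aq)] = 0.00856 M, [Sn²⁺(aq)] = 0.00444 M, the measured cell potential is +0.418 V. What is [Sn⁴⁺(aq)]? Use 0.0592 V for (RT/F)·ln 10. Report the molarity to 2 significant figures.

With I₂/I⁻ at the cathode and Sn⁴⁺/Sn²⁺ at the anode, E°cell = +0.533 − (+0.159) = +0.374 V (n = 2).
From the Nernst equation, log Q = n(E° − E)/0.0592 = 2·(+0.374 − (+0.418))/0.0592 = −1.486.
Balancing electrons gives I2(s) + Sn²⁺(aq) → 2 I⁻(aq) + Sn⁴⁺(aq); thus Q = ([I⁻(aq)]^2·[Sn⁴⁺(aq)]) / [Sn²⁺(aq)].
Isolating [Sn⁴⁺(aq)] in Q = 10^{−1.486} yields log [Sn⁴⁺(aq)] = 0.296, i.e. 2.0 M.

2.0 M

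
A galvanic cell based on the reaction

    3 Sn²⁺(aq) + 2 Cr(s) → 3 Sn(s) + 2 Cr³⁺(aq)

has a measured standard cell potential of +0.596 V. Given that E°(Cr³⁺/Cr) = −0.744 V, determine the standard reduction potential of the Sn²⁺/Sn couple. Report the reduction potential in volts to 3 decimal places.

−0.148 V

In the reaction as written the Sn²⁺/Sn couple is reduced (cathode) and Cr³⁺/Cr is oxidized (anode), so E°cell = E°(Sn²⁺/Sn) − E°(Cr³⁺/Cr).
E°(Sn²⁺/Sn) = E°cell + E°(anode) = +0.596 + (−0.744) = −0.148 V.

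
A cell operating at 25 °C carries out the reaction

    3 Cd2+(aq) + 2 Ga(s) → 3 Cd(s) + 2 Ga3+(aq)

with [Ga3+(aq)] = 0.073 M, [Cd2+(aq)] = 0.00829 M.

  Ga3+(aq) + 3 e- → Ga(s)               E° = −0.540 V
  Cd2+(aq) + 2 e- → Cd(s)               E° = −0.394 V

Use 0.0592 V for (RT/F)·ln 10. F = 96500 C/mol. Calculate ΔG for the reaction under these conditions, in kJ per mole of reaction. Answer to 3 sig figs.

With Cd²⁺/Cd reduced at the cathode, E°cell = −0.394 − (−0.540) = +0.146 V and n = 6.
Q = [Ga3+(aq)]^2 / [Cd2+(aq)]^3 = 9.35×10^3, so log Q = 3.971 and E = +0.146 − (0.0592/6)(3.971) = +0.1068 V.
Then ΔG = −nFE = −6 × 96500 × +0.1068 J/mol = −61.8 kJ/mol.

−61.8 kJ/mol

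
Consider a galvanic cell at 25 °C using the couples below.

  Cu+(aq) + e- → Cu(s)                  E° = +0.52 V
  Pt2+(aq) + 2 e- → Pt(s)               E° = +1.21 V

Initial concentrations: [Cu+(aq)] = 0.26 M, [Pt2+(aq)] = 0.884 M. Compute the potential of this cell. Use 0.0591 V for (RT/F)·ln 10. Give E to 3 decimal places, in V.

+0.723 V

Pt²⁺/Pt is reduced (cathode, E° = +1.21 V) and Cu⁺/Cu is oxidized (anode).
E°cell = E°cat − E°an = +1.21 − (+0.52) = +0.69 V; n = 2.
For the overall reaction Pt2+(aq) + 2 Cu(s) → Pt(s) + 2 Cu+(aq), Q = [Cu+(aq)]^2 / [Pt2+(aq)] = 0.0765, giving log Q = −1.117.
Applying E = E° − (RT ln10/nF)·log Q gives +0.69 − (0.0591/2)(−1.117) = +0.723 V.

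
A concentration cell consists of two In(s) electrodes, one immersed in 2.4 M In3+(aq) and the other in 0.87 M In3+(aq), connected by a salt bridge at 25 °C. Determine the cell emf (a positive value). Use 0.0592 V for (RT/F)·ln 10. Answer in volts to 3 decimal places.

0.009 V

For a concentration cell E°cell = 0, since both electrodes use the same couple.
The compartment with the higher In3+(aq) concentration (2.4 M) acts as the cathode; ions are reduced there and produced at the dilute (0.87 M) anode.
With n = 3, Ecell = −(0.0592/3)·log([dilute]/[conc]) = −(0.0592/3)·log(0.87/2.4) = +0.009 V.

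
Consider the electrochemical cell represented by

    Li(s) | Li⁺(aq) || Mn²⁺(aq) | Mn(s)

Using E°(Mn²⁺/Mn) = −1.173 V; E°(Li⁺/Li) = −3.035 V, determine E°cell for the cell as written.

+1.862 V

By convention the left-hand electrode in cell notation is the anode (oxidation) and the right-hand electrode is the cathode (reduction).
E°cell = E°(right) − E°(left) = −1.173 − (−3.035) = +1.862 V.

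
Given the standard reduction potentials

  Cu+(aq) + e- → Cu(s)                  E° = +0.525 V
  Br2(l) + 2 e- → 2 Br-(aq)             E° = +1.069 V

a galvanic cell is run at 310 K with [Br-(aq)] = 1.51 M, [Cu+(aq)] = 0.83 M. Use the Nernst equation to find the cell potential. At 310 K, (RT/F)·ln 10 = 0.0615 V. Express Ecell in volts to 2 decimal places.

+0.54 V

Br₂/Br⁻ is reduced (cathode, E° = +1.069 V) and Cu⁺/Cu is oxidized (anode).
The standard potential is +1.069 − (+0.525) = +0.544 V and the balanced reaction transfers n = 2 electrons.
For the overall reaction Br2(l) + 2 Cu(s) → 2 Br-(aq) + 2 Cu+(aq), Q = [Br-(aq)]^2·[Cu+(aq)]^2 = 1.57, giving log Q = 0.196.
E = E° − (0.0615/n)·log Q = +0.544 − (0.0615/2)(0.196) = +0.54 V.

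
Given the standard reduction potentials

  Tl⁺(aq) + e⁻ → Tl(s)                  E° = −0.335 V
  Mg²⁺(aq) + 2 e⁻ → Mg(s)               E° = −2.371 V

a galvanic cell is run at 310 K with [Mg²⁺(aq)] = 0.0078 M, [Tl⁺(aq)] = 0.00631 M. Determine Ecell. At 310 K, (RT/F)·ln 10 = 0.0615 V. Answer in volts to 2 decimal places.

+1.97 V

The Tl⁺/Tl couple has the more positive E°, so it is the cathode; Mg²⁺/Mg is the anode.
E°cell = E°cat − E°an = −0.335 − (−2.371) = +2.036 V; n = 2.
Balancing gives 2 Tl⁺(aq) + Mg(s) → 2 Tl(s) + Mg²⁺(aq); hence Q = [Mg²⁺(aq)] / [Tl⁺(aq)]^2 = 196 (log Q = 2.292).
Applying E = E° − (RT ln10/nF)·log Q gives +2.036 − (0.0615/2)(2.292) = +1.97 V.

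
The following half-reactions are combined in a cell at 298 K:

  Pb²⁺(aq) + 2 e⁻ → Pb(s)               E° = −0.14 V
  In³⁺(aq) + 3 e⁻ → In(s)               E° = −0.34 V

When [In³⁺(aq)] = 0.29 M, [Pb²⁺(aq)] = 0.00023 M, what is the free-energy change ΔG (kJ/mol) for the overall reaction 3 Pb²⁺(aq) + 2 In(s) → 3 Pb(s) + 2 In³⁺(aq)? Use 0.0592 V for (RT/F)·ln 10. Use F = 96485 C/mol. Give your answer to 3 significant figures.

E°cell = −0.14 − (−0.34) = +0.20 V; the balanced reaction transfers n = 6 electrons.
Q = [In³⁺(aq)]^2 / [Pb²⁺(aq)]^3 = 6.91×10^9, so log Q = 9.840 and E = +0.20 − (0.0592/6)(9.840) = +0.1029 V.
ΔG = −nFE = −(6)(96485)(+0.1029) J/mol = −59.6 kJ/mol.

−59.6 kJ/mol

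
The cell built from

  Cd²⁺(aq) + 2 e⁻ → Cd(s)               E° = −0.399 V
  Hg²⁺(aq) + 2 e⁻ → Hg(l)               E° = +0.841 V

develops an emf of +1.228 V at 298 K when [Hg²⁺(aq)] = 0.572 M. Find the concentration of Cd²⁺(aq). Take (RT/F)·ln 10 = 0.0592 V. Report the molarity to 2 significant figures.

1.5 M

Hg²⁺/Hg is the cathode (higher E°); E°cell = +0.841 − (−0.399) = +1.240 V with n = 2.
Since E = E° − (0.0592/n)·log Q, log Q = n(E° − E)/0.0592 = 0.405.
For Hg²⁺(aq) + Cd(s) → Hg(l) + Cd²⁺(aq), the reaction quotient is Q = [Cd²⁺(aq)] / [Hg²⁺(aq)].
Solving for the unknown gives log [Cd²⁺(aq)] = 0.162, so [Cd²⁺(aq)] ≈ 1.5 M.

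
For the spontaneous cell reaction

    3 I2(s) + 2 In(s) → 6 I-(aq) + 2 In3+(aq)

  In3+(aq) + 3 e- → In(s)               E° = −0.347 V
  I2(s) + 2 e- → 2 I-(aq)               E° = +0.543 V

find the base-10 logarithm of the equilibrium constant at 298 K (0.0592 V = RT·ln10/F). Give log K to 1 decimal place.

log K = 90.2

The I₂/I⁻ couple is reduced (cathode); E°cell = +0.543 − (−0.347) = +0.890 V with n = 6.
At equilibrium E = 0, so log K = nE°cell / 0.0592 = (6)(+0.890) / 0.0592 = 90.2.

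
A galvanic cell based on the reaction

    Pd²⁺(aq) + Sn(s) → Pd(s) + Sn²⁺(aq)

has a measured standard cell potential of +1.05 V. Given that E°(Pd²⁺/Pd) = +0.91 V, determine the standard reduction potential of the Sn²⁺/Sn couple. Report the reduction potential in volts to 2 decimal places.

−0.14 V

In the reaction as written the Pd²⁺/Pd couple is reduced (cathode) and Sn²⁺/Sn is oxidized (anode), so E°cell = E°(Pd²⁺/Pd) − E°(Sn²⁺/Sn).
E°(Sn²⁺/Sn) = E°(cathode) − E°cell = +0.91 − (+1.05) = −0.14 V.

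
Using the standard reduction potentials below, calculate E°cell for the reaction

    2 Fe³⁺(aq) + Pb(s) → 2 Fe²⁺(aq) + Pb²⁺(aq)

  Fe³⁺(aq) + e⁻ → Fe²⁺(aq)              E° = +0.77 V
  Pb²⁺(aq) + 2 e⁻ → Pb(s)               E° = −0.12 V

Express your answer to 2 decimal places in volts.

In the reaction as written, Fe³⁺(aq) is reduced (cathode) and Pb²⁺(aq) is produced by oxidation at the anode.
E°cell = E°(cathode) − E°(anode) = +0.77 − (−0.12) = +0.89 V.

+0.89 V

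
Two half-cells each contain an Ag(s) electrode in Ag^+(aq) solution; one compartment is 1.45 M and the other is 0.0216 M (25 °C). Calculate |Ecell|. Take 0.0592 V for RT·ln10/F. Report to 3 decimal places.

0.108 V

For a concentration cell E°cell = 0, since both electrodes use the same couple.
The compartment with the higher Ag^+(aq) concentration (1.45 M) acts as the cathode; ions are reduced there and produced at the dilute (0.0216 M) anode.
With n = 1, Ecell = −(0.0592/1)·log([dilute]/[conc]) = −(0.0592/1)·log(0.0216/1.45) = +0.108 V.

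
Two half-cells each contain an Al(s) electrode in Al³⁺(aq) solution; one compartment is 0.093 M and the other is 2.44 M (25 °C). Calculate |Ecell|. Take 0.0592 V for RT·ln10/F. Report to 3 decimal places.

0.028 V

For a concentration cell E°cell = 0, since both electrodes use the same couple.
The compartment with the higher Al³⁺(aq) concentration (2.44 M) acts as the cathode; ions are reduced there and produced at the dilute (0.093 M) anode.
With n = 3, Ecell = −(0.0592/3)·log([dilute]/[conc]) = −(0.0592/3)·log(0.093/2.44) = +0.028 V.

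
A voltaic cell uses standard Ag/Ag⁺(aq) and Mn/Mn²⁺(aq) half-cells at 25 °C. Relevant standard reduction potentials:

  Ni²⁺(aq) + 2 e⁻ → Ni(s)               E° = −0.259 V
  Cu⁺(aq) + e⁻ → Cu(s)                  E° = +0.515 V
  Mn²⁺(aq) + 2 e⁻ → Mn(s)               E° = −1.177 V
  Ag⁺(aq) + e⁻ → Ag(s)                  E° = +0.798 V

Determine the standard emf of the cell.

Of the two couples in this cell, the one with the more positive reduction potential is reduced at the cathode: here that is Ag⁺/Ag (+0.798 V); Mn²⁺/Mn (−1.177 V) is the anode.
E°cell = E°(cathode) − E°(anode) = +0.798 − (−1.177) = +1.975 V.

+1.975 V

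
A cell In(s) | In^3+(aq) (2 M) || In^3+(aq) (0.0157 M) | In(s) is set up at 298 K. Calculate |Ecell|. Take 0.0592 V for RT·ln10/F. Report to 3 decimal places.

For a concentration cell E°cell = 0, since both electrodes use the same couple.
The compartment with the higher In^3+(aq) concentration (2 M) acts as the cathode; ions are reduced there and produced at the dilute (0.0157 M) anode.
With n = 3, Ecell = −(0.0592/3)·log([dilute]/[conc]) = −(0.0592/3)·log(0.0157/2) = +0.042 V.

0.042 V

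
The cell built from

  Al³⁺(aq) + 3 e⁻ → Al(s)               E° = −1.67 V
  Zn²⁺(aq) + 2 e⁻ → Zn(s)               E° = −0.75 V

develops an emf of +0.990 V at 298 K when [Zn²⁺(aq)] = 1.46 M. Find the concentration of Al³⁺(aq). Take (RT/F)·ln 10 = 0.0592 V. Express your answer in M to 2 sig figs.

0.00050 M

The Zn²⁺/Zn couple has the larger reduction potential, so it is the cathode: E°cell = −0.75 − (−1.67) = +0.92 V and n = 6.
Rearranging E = E° − (0.0592/n)·log Q gives log Q = 6(+0.92 − (+0.990))/0.0592 = −7.095.
Balancing electrons gives 3 Zn²⁺(aq) + 2 Al(s) → 3 Zn(s) + 2 Al³⁺(aq); thus Q = [Al³⁺(aq)]^2 / [Zn²⁺(aq)]^3.
Substituting the known concentrations and solving, log [Al³⁺(aq)] = −3.301 and [Al³⁺(aq)] = 0.00050 M.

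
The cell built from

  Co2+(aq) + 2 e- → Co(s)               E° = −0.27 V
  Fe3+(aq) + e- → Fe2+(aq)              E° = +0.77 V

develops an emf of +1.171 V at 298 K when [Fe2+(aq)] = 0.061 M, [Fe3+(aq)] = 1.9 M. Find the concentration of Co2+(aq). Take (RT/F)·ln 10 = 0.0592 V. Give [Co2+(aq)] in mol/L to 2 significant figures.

0.036 M

The Fe³⁺/Fe²⁺ couple has the larger reduction potential, so it is the cathode: E°cell = +0.77 − (−0.27) = +1.04 V and n = 2.
Since E = E° − (0.0592/n)·log Q, log Q = n(E° − E)/0.0592 = −4.426.
Balancing electrons gives 2 Fe3+(aq) + Co(s) → 2 Fe2+(aq) + Co2+(aq); thus Q = ([Fe2+(aq)]^2·[Co2+(aq)]) / [Fe3+(aq)]^2.
Substituting the known concentrations and solving, log [Co2+(aq)] = −1.439 and [Co2+(aq)] = 0.036 M.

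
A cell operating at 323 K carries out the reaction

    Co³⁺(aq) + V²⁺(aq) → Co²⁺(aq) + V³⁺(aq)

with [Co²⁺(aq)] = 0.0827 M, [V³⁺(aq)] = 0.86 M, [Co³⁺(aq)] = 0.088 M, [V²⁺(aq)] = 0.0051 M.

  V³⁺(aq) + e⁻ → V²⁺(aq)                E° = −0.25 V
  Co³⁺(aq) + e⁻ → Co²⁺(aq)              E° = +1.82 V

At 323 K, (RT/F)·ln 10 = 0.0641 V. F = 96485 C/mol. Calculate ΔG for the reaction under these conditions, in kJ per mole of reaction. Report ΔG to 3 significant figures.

−186 kJ/mol

E°cell = +1.82 − (−0.25) = +2.07 V; the balanced reaction transfers n = 1 electron.
Here Q = ([Co²⁺(aq)]·[V³⁺(aq)]) / ([Co³⁺(aq)]·[V²⁺(aq)]) = 158 (log Q = 2.200), giving E = +2.07 − (0.0641/1)·(2.200) = +1.9290 V.
Finally ΔG = −nFE = −(1)(96485 C/mol)(+1.9290 V) = −186 kJ/mol.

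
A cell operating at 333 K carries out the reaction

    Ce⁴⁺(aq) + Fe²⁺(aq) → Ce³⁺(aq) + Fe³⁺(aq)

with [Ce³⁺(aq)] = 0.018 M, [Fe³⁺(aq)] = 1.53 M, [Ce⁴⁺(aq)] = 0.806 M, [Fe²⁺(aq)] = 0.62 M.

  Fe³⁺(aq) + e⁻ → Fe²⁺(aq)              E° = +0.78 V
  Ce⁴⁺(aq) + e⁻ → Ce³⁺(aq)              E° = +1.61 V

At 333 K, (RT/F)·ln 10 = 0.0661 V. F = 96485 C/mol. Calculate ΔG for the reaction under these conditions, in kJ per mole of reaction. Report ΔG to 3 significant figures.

−88.1 kJ/mol

The standard cell potential is +1.61 − (+0.78) = +0.83 V, with n = 1 electron in the balanced equation.
Here Q = ([Ce³⁺(aq)]·[Fe³⁺(aq)]) / ([Ce⁴⁺(aq)]·[Fe²⁺(aq)]) = 0.0551 (log Q = −1.259), giving E = +0.83 − (0.0661/1)·(−1.259) = +0.9132 V.
Then ΔG = −nFE = −1 × 96485 × +0.9132 J/mol = −88.1 kJ/mol.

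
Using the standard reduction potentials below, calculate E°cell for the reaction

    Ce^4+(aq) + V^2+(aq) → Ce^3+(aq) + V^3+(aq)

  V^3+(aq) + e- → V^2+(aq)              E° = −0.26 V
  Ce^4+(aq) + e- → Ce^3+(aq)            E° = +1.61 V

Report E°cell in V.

+1.87 V

In the reaction as written, Ce^4+(aq) is reduced (cathode) and V^3+(aq) is produced by oxidation at the anode.
E°cell = E°(cathode) − E°(anode) = +1.61 − (−0.26) = +1.87 V.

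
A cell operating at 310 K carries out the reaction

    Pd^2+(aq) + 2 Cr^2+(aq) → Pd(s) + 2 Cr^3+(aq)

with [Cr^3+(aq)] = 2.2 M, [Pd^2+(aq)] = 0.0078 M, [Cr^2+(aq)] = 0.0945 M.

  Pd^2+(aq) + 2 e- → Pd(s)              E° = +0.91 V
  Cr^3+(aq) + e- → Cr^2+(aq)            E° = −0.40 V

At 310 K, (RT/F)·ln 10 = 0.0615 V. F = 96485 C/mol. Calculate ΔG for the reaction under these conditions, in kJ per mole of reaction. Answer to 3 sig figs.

−224 kJ/mol

With Pd²⁺/Pd reduced at the cathode, E°cell = +0.91 − (−0.40) = +1.31 V and n = 2.
The reaction quotient is [Cr^3+(aq)]^2 / ([Pd^2+(aq)]·[Cr^2+(aq)]^2) = 6.95×10^4; by Nernst, E = +1.31 − (0.0615/2)(4.842) = +1.1611 V.
Then ΔG = −nFE = −2 × 96485 × +1.1611 J/mol = −224 kJ/mol.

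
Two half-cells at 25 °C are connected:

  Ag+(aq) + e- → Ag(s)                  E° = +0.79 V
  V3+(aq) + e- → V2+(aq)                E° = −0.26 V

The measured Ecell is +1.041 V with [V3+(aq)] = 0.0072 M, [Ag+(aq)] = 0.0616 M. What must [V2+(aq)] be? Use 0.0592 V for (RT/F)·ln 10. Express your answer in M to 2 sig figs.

The Ag⁺/Ag couple has the larger reduction potential, so it is the cathode: E°cell = +0.79 − (−0.26) = +1.05 V and n = 1.
From the Nernst equation, log Q = n(E° − E)/0.0592 = 1·(+1.05 − (+1.041))/0.0592 = 0.152.
Balancing electrons gives Ag+(aq) + V2+(aq) → Ag(s) + V3+(aq); thus Q = [V3+(aq)] / ([Ag+(aq)]·[V2+(aq)]).
Solving for the unknown gives log [V2+(aq)] = −1.084, so [V2+(aq)] ≈ 0.082 M.

0.082 M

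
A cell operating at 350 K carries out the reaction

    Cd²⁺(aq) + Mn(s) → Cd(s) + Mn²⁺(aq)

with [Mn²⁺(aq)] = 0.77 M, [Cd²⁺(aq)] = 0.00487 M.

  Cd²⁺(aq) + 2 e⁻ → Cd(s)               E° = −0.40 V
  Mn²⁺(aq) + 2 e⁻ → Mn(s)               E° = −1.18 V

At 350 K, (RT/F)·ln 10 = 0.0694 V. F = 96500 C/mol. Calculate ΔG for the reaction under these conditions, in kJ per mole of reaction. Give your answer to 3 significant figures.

The standard cell potential is −0.40 − (−1.18) = +0.78 V, with n = 2 electrons in the balanced equation.
The reaction quotient is [Mn²⁺(aq)] / [Cd²⁺(aq)] = 158; by Nernst, E = +0.78 − (0.0694/2)(2.199) = +0.7037 V.
Finally ΔG = −nFE = −(2)(96500 C/mol)(+0.7037 V) = −136 kJ/mol.

−136 kJ/mol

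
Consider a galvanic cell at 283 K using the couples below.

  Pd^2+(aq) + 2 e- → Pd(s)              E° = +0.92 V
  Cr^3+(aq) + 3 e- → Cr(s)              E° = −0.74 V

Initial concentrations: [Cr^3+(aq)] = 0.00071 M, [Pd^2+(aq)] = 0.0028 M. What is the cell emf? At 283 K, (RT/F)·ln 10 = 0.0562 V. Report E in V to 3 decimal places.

Since E°(Pd²⁺/Pd) > E°(Cr³⁺/Cr), Pd²⁺/Pd serves as the cathode.
E°cell = E°cat − E°an = +0.92 − (−0.74) = +1.66 V; n = 6.
Balancing gives 3 Pd^2+(aq) + 2 Cr(s) → 3 Pd(s) + 2 Cr^3+(aq); hence Q = [Cr^3+(aq)]^2 / [Pd^2+(aq)]^3 = 23 (log Q = 1.361).
By the Nernst equation, E = +1.66 − (0.0562/6)·(1.361) = +1.647 V.

+1.647 V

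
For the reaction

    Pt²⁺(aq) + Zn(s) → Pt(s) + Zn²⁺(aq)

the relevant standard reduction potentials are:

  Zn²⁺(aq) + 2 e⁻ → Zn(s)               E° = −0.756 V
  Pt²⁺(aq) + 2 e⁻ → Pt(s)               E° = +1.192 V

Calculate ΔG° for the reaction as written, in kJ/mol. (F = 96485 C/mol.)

In the reaction as written Pt²⁺(aq) is reduced, so the Pt²⁺/Pt couple is the cathode and Zn²⁺/Zn is the anode.
E°cell = +1.192 − (−0.756) = +1.948 V; balancing electrons gives n = 2.
ΔG° = −nFE°cell = −(2)(96485)(+1.948) J/mol = −376 kJ/mol.

−376 kJ/mol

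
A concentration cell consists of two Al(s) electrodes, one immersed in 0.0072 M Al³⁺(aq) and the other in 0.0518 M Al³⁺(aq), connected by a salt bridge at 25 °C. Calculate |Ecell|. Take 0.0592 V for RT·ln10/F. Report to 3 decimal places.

0.017 V

For a concentration cell E°cell = 0, since both electrodes use the same couple.
The compartment with the higher Al³⁺(aq) concentration (0.0518 M) acts as the cathode; ions are reduced there and produced at the dilute (0.0072 M) anode.
With n = 3, Ecell = −(0.0592/3)·log([dilute]/[conc]) = −(0.0592/3)·log(0.0072/0.0518) = +0.017 V.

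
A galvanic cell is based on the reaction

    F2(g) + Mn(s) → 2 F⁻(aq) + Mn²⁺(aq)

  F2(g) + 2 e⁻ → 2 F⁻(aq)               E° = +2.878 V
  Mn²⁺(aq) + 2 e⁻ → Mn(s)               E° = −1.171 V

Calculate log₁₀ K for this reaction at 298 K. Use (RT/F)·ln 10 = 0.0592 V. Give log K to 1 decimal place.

log K = 136.8

The F₂/F⁻ couple is reduced (cathode); E°cell = +2.878 − (−1.171) = +4.049 V with n = 2.
At equilibrium E = 0, so log K = nE°cell / 0.0592 = (2)(+4.049) / 0.0592 = 136.8.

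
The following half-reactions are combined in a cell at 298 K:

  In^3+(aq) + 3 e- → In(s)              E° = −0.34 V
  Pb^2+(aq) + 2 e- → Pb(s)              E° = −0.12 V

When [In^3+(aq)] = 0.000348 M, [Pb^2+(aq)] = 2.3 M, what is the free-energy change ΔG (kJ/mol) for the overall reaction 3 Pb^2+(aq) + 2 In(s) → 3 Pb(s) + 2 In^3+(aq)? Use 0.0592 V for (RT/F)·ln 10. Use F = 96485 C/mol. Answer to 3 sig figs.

−173 kJ/mol

The standard cell potential is −0.12 − (−0.34) = +0.22 V, with n = 6 electrons in the balanced equation.
Here Q = [In^3+(aq)]^2 / [Pb^2+(aq)]^3 = 9.95×10^−9 (log Q = −8.002), giving E = +0.22 − (0.0592/6)·(−8.002) = +0.2990 V.
ΔG = −nFE = −(6)(96485)(+0.2990) J/mol = −173 kJ/mol.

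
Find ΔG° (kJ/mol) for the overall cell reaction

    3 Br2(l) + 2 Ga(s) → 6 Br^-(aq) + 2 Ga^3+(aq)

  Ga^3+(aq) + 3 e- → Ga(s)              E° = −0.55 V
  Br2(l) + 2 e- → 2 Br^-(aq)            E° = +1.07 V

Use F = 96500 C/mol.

−938 kJ/mol

In the reaction as written Br2(l) is reduced, so the Br₂/Br⁻ couple is the cathode and Ga³⁺/Ga is the anode.
E°cell = +1.07 − (−0.55) = +1.62 V; balancing electrons gives n = 6.
ΔG° = −nFE°cell = −(6)(96500)(+1.62) J/mol = −938 kJ/mol.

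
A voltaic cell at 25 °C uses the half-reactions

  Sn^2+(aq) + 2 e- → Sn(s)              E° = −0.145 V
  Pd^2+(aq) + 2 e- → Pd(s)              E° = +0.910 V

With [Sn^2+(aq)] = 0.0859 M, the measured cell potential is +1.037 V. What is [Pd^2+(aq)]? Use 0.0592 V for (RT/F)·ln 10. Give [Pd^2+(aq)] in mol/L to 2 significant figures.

With Pd²⁺/Pd at the cathode and Sn²⁺/Sn at the anode, E°cell = +0.910 − (−0.145) = +1.055 V (n = 2).
From the Nernst equation, log Q = n(E° − E)/0.0592 = 2·(+1.055 − (+1.037))/0.0592 = 0.608.
The balanced reaction is Pd^2+(aq) + Sn(s) → Pd(s) + Sn^2+(aq), so Q = [Sn^2+(aq)] / [Pd^2+(aq)].
Substituting the known concentrations and solving, log [Pd^2+(aq)] = −1.674 and [Pd^2+(aq)] = 0.021 M.

0.021 M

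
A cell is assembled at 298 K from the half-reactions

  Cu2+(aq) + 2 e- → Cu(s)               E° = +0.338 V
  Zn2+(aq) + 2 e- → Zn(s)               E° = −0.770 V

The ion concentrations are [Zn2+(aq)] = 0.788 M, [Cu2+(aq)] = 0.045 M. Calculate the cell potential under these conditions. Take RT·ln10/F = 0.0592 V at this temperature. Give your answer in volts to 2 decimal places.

+1.07 V

Since E°(Cu²⁺/Cu) > E°(Zn²⁺/Zn), Cu²⁺/Cu serves as the cathode.
The standard potential is +0.338 − (−0.770) = +1.108 V and the balanced reaction transfers n = 2 electrons.
The balanced reaction is Cu2+(aq) + Zn(s) → Cu(s) + Zn2+(aq), so Q = [Zn2+(aq)] / [Cu2+(aq)] = 17.5 and log Q = 1.243.
E = E° − (0.0592/n)·log Q = +1.108 − (0.0592/2)(1.243) = +1.07 V.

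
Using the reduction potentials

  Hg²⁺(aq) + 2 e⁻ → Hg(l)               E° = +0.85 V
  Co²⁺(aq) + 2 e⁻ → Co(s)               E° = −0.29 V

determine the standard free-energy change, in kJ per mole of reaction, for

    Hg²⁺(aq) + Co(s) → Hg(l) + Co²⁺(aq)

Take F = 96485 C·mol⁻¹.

−220 kJ/mol

In the reaction as written Hg²⁺(aq) is reduced, so the Hg²⁺/Hg couple is the cathode and Co²⁺/Co is the anode.
E°cell = +0.85 − (−0.29) = +1.14 V; balancing electrons gives n = 2.
ΔG° = −nFE°cell = −(2)(96485)(+1.14) J/mol = −220 kJ/mol.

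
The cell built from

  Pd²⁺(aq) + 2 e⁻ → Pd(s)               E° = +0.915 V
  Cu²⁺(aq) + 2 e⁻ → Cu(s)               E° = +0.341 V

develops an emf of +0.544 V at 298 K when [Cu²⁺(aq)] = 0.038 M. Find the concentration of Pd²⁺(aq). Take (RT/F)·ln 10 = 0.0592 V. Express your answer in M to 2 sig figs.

0.0037 M

Pd²⁺/Pd is the cathode (higher E°); E°cell = +0.915 − (+0.341) = +0.574 V with n = 2.
From the Nernst equation, log Q = n(E° − E)/0.0592 = 2·(+0.574 − (+0.544))/0.0592 = 1.014.
For Pd²⁺(aq) + Cu(s) → Pd(s) + Cu²⁺(aq), the reaction quotient is Q = [Cu²⁺(aq)] / [Pd²⁺(aq)].
Isolating [Pd²⁺(aq)] in Q = 10^{1.014} yields log [Pd²⁺(aq)] = −2.434, i.e. 0.0037 M.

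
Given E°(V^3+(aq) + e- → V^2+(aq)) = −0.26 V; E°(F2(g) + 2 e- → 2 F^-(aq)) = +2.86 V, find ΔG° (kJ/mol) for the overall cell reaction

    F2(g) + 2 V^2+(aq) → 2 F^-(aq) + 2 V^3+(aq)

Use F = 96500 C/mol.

In the reaction as written F2(g) is reduced, so the F₂/F⁻ couple is the cathode and V³⁺/V²⁺ is the anode.
E°cell = +2.86 − (−0.26) = +3.12 V; balancing electrons gives n = 2.
ΔG° = −nFE°cell = −(2)(96500)(+3.12) J/mol = −602 kJ/mol.

−602 kJ/mol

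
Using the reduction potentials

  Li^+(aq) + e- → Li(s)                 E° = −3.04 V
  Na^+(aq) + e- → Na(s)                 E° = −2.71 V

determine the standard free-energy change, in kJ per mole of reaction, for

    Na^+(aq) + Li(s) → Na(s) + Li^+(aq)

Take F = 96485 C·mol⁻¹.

In the reaction as written Na^+(aq) is reduced, so the Na⁺/Na couple is the cathode and Li⁺/Li is the anode.
E°cell = −2.71 − (−3.04) = +0.33 V; balancing electrons gives n = 1.
ΔG° = −nFE°cell = −(1)(96485)(+0.33) J/mol = −31.8 kJ/mol.

−31.8 kJ/mol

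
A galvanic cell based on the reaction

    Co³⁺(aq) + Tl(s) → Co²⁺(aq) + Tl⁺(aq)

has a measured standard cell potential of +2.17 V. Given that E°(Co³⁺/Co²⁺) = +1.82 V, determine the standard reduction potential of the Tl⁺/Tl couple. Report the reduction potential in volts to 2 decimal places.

In the reaction as written the Co³⁺/Co²⁺ couple is reduced (cathode) and Tl⁺/Tl is oxidized (anode), so E°cell = E°(Co³⁺/Co²⁺) − E°(Tl⁺/Tl).
E°(Tl⁺/Tl) = E°(cathode) − E°cell = +1.82 − (+2.17) = −0.35 V.

−0.35 V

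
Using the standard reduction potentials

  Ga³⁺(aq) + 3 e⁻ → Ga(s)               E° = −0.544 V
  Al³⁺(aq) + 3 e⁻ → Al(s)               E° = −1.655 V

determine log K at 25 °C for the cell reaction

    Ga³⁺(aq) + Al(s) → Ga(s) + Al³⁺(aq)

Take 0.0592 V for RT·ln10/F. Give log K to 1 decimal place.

The Ga³⁺/Ga couple is reduced (cathode); E°cell = −0.544 − (−1.655) = +1.111 V with n = 3.
At equilibrium E = 0, so log K = nE°cell / 0.0592 = (3)(+1.111) / 0.0592 = 56.3.

log K = 56.3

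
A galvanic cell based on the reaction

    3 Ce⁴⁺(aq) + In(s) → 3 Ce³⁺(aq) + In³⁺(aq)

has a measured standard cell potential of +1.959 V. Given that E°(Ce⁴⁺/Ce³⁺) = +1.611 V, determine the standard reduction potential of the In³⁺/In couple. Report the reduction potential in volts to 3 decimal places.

−0.348 V

In the reaction as written the Ce⁴⁺/Ce³⁺ couple is reduced (cathode) and In³⁺/In is oxidized (anode), so E°cell = E°(Ce⁴⁺/Ce³⁺) − E°(In³⁺/In).
E°(In³⁺/In) = E°(cathode) − E°cell = +1.611 − (+1.959) = −0.348 V.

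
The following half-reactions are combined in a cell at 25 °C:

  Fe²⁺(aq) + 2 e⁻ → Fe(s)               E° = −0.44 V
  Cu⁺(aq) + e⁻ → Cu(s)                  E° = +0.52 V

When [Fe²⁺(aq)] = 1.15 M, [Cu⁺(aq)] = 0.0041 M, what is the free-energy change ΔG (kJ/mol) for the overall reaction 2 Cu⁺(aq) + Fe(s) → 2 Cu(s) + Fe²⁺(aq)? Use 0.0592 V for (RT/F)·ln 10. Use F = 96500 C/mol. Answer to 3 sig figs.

−158 kJ/mol

The standard cell potential is +0.52 − (−0.44) = +0.96 V, with n = 2 electrons in the balanced equation.
The reaction quotient is [Fe²⁺(aq)] / [Cu⁺(aq)]^2 = 6.84×10^4; by Nernst, E = +0.96 − (0.0592/2)(4.835) = +0.8169 V.
ΔG = −nFE = −(2)(96500)(+0.8169) J/mol = −158 kJ/mol.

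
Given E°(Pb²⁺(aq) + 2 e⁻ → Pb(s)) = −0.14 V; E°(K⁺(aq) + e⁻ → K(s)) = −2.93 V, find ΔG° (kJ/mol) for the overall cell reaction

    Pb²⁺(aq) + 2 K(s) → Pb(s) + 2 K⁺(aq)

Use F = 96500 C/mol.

In the reaction as written Pb²⁺(aq) is reduced, so the Pb²⁺/Pb couple is the cathode and K⁺/K is the anode.
E°cell = −0.14 − (−2.93) = +2.79 V; balancing electrons gives n = 2.
ΔG° = −nFE°cell = −(2)(96500)(+2.79) J/mol = −538 kJ/mol.

−538 kJ/mol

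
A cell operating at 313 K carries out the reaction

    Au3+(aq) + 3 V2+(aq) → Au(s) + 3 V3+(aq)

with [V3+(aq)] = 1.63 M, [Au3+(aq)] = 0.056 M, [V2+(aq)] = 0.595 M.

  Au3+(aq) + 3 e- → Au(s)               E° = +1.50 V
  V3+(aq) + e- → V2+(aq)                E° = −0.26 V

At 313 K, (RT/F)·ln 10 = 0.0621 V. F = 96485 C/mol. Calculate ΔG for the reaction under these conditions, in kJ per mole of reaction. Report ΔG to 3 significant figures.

−494 kJ/mol

The standard cell potential is +1.50 − (−0.26) = +1.76 V, with n = 3 electrons in the balanced equation.
The reaction quotient is [V3+(aq)]^3 / ([Au3+(aq)]·[V2+(aq)]^3) = 367; by Nernst, E = +1.76 − (0.0621/3)(2.565) = +1.7069 V.
Finally ΔG = −nFE = −(3)(96485 C/mol)(+1.7069 V) = −494 kJ/mol.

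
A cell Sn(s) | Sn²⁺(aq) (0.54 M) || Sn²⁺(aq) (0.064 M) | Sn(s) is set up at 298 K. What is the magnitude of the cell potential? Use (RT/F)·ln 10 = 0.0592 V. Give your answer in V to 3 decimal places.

For a concentration cell E°cell = 0, since both electrodes use the same couple.
The compartment with the higher Sn²⁺(aq) concentration (0.54 M) acts as the cathode; ions are reduced there and produced at the dilute (0.064 M) anode.
With n = 2, Ecell = −(0.0592/2)·log([dilute]/[conc]) = −(0.0592/2)·log(0.064/0.54) = +0.027 V.

0.027 V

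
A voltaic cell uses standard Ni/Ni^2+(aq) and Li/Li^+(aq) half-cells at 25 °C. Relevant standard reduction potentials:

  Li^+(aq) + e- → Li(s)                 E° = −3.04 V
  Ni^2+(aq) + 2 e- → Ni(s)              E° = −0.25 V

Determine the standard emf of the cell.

The Ni²⁺/Ni couple has the higher E°, so Ni ion is reduced (cathode) and Li is oxidized (anode).
E°cell = E°(cathode) − E°(anode) = −0.25 − (−3.04) = +2.79 V.

+2.79 V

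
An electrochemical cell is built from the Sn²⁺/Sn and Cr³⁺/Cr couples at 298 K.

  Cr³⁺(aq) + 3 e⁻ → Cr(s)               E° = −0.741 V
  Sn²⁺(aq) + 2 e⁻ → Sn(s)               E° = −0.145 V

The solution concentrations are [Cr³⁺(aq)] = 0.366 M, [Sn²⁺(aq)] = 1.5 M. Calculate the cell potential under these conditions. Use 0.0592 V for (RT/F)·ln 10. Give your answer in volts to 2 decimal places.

+0.61 V

Sn²⁺/Sn is reduced (cathode, E° = −0.145 V) and Cr³⁺/Cr is oxidized (anode).
E°cell = E°cat − E°an = −0.145 − (−0.741) = +0.596 V; n = 6.
The balanced reaction is 3 Sn²⁺(aq) + 2 Cr(s) → 3 Sn(s) + 2 Cr³⁺(aq), so Q = [Cr³⁺(aq)]^2 / [Sn²⁺(aq)]^3 = 0.0397 and log Q = −1.401.
Applying E = E° − (RT ln10/nF)·log Q gives +0.596 − (0.0592/6)(−1.401) = +0.61 V.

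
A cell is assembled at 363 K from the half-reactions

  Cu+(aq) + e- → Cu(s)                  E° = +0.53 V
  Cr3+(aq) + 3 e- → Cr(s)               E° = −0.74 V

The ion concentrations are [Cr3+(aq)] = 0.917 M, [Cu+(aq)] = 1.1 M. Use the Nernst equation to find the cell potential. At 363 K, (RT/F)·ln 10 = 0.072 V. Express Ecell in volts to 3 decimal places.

+1.274 V

Since E°(Cu⁺/Cu) > E°(Cr³⁺/Cr), Cu⁺/Cu serves as the cathode.
E°cell = +0.53 − (−0.74) = +1.27 V, with n = 3 electrons transferred.
Balancing gives 3 Cu+(aq) + Cr(s) → 3 Cu(s) + Cr3+(aq); hence Q = [Cr3+(aq)] / [Cu+(aq)]^3 = 0.689 (log Q = −0.162).
Applying E = E° − (RT ln10/nF)·log Q gives +1.27 − (0.072/3)(−0.162) = +1.274 V.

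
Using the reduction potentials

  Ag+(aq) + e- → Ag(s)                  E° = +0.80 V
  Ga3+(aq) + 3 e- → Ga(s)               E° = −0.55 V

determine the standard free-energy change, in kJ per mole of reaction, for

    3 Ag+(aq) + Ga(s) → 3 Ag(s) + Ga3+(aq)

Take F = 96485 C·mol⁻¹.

−391 kJ/mol

In the reaction as written Ag+(aq) is reduced, so the Ag⁺/Ag couple is the cathode and Ga³⁺/Ga is the anode.
E°cell = +0.80 − (−0.55) = +1.35 V; balancing electrons gives n = 3.
ΔG° = −nFE°cell = −(3)(96485)(+1.35) J/mol = −391 kJ/mol.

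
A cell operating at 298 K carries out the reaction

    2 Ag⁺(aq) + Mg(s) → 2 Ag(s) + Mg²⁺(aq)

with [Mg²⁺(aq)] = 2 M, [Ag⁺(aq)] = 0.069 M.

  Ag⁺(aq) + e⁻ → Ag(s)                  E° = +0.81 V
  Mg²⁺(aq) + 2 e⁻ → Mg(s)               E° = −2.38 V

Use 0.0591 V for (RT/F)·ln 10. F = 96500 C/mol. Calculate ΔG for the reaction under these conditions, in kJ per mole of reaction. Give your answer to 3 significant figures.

E°cell = +0.81 − (−2.38) = +3.19 V; the balanced reaction transfers n = 2 electrons.
Q = [Mg²⁺(aq)] / [Ag⁺(aq)]^2 = 420, so log Q = 2.623 and E = +3.19 − (0.0591/2)(2.623) = +3.1125 V.
Finally ΔG = −nFE = −(2)(96500 C/mol)(+3.1125 V) = −601 kJ/mol.

−601 kJ/mol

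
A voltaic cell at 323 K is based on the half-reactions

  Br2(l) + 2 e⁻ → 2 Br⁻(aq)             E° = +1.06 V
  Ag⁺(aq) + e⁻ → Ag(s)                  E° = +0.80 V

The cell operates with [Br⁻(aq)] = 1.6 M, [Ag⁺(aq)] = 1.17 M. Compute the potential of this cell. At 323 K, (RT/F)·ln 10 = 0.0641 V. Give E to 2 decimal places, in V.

Since E°(Br₂/Br⁻) > E°(Ag⁺/Ag), Br₂/Br⁻ serves as the cathode.
E°cell = +1.06 − (+0.80) = +0.26 V, with n = 2 electrons transferred.
The balanced reaction is Br2(l) + 2 Ag(s) → 2 Br⁻(aq) + 2 Ag⁺(aq), so Q = [Br⁻(aq)]^2·[Ag⁺(aq)]^2 = 3.5 and log Q = 0.545.
E = E° − (0.0641/n)·log Q = +0.26 − (0.0641/2)(0.545) = +0.24 V.

+0.24 V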